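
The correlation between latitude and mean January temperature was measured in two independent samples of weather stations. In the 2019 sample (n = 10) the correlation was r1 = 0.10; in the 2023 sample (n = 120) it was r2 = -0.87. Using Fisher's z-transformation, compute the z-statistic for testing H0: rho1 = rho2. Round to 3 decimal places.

Fisher z-transforms: z1 = atanh(0.10) = 0.100335, z2 = atanh(-0.87) = -1.333080; difference d = 1.433415
Var(d) = 1/7 + 1/117 = 0.1428571 + 0.0085470 = 0.1514041
z = d/√Var(d) = 1.433415 / √0.1514041 = 1.433415 / 0.389107 = 3.684

3.684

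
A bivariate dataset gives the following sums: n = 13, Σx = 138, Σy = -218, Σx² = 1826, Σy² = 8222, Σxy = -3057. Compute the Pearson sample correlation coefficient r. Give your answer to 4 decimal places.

-0.5785

Numerator: nΣxy − (Σx)(Σy) = 13·(-3057) − (138)(-218) = -9657
Denominator: √[(nΣx²−(Σx)²)(nΣy²−(Σy)²)]
  nΣx²−(Σx)² = 13·1826 − 19044 = 4694;  nΣy²−(Σy)² = 13·8222 − 47524 = 59362
  √(4694·59362) = √278645228 = 16692.6699
r = -9657 / 16692.6699 = -0.5785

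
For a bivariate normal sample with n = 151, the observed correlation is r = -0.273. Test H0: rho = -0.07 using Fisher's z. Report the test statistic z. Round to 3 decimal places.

-2.555

Fisher z: atanh(-0.273) = -0.280103, atanh(-0.07) = -0.070115
z = (z_r − z_0)·√(n−3) = (-0.280103 − (-0.070115))·√148 = -0.209988 · 12.165525 = -2.555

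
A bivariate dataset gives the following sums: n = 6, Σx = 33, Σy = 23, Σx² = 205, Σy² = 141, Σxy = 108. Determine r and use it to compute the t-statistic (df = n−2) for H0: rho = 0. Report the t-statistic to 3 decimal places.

Numerator: nΣxy − (Σx)(Σy) = 6·108 − (33)(23) = -111
Denominator: √[(nΣx²−(Σx)²)(nΣy²−(Σy)²)]
  nΣx²−(Σx)² = 6·205 − 1089 = 141;  nΣy²−(Σy)² = 6·141 − 529 = 317
  √(141·317) = √44697 = 211.4167
r = -111 / 211.4167 = -0.5250
t = r·√(n−2)/√(1−r²) = -0.5250·√4 / √(1−0.275625) = -1.050000 / 0.851102 = -1.234

-1.234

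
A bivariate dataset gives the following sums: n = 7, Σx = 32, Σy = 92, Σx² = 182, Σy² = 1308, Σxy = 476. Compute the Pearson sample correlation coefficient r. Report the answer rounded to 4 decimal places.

0.9328

S_xy = nΣxy − ΣxΣy = 7·476 − 32·92 = 3332 − 2944 = 388
S_xx = nΣx² − (Σx)² = 7·182 − 32² = 1274 − 1024 = 250
S_yy = nΣy² − (Σy)² = 7·1308 − 92² = 9156 − 8464 = 692
r = S_xy / √(S_xx·S_yy) = 388 / √(250·692) = 388 / √173000 = 388 / 415.9327 = 0.9328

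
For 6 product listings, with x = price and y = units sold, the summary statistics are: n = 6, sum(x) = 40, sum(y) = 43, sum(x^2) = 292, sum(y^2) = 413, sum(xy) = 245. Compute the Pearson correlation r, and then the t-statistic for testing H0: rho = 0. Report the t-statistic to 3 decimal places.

-2.748

Numerator: nΣxy − (Σx)(Σy) = 6·245 − (40)(43) = -250
Denominator: √[(nΣx²−(Σx)²)(nΣy²−(Σy)²)]
  nΣx²−(Σx)² = 6·292 − 1600 = 152;  nΣy²−(Σy)² = 6·413 − 1849 = 629
  √(152·629) = √95608 = 309.2054
r = -250 / 309.2054 = -0.8085
t = r·√(n−2)/√(1−r²) = -0.8085·√4 / √(1−0.653672) = -1.617000 / 0.588496 = -2.748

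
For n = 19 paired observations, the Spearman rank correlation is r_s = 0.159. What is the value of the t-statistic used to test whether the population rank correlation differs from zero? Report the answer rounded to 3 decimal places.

1 − r_s² = 1 − 0.025281 = 0.974719;  √(1−r_s²) = 0.987279
√(n−2) = √17 = 4.123106
t = r_s·√(n−2)/√(1−r_s²) = 0.159 · 4.123106 / 0.987279 = 0.664

0.664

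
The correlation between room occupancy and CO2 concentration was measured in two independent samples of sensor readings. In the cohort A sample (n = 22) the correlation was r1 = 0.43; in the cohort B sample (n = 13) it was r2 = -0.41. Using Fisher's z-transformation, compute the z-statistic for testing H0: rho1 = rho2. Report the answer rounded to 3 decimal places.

2.292

z1 = atanh(0.43) = 0.459897,  z2 = atanh(-0.41) = -0.435611
SE = √(1/(n1−3) + 1/(n2−3)) = √(1/19 + 1/10) = √(0.0526316 + 0.1000000) = √0.1526316 = 0.390681
z = (z1 − z2)/SE = (0.459897 − (-0.435611)) / 0.390681 = 0.895508 / 0.390681 = 2.292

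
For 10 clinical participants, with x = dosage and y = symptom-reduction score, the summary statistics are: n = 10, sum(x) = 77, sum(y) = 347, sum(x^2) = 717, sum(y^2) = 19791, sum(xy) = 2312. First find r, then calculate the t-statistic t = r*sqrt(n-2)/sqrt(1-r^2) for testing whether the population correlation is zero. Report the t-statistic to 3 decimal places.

Numerator: nΣxy − (Σx)(Σy) = 10·2312 − (77)(347) = -3599
Denominator: √[(nΣx²−(Σx)²)(nΣy²−(Σy)²)]
  nΣx²−(Σx)² = 10·717 − 5929 = 1241;  nΣy²−(Σy)² = 10·19791 − 120409 = 77501
  √(1241·77501) = √96178741 = 9807.0761
r = -3599 / 9807.0761 = -0.3670
t = r·√(n−2)/√(1−r²) = -0.3670·√8 / √(1−0.134689) = -1.038033 / 0.930221 = -1.116

-1.116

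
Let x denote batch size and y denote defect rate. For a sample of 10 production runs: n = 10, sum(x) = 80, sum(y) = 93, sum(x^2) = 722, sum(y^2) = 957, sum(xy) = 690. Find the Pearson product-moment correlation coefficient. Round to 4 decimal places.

S_xy = nΣxy − ΣxΣy = 10·690 − 80·93 = 6900 − 7440 = -540
S_xx = nΣx² − (Σx)² = 10·722 − 80² = 7220 − 6400 = 820
S_yy = nΣy² − (Σy)² = 10·957 − 93² = 9570 − 8649 = 921
r = S_xy / √(S_xx·S_yy) = -540 / √(820·921) = -540 / √755220 = -540 / 869.0339 = -0.6214

-0.6214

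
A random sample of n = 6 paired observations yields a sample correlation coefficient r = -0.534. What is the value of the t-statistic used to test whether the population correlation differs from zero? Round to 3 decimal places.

-1.263

1 − r² = 1 − 0.285156 = 0.714844;  √(1−r²) = 0.845484
√(n−2) = √4 = 2.000000
t = r·√(n−2)/√(1−r²) = -0.534 · 2.000000 / 0.845484 = -1.263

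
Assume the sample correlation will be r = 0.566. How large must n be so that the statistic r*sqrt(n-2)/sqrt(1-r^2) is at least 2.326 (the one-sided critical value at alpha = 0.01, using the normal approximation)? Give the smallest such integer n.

14

r√(n−2)/√(1−r²) ≥ 2.326  ⇔  n−2 ≥ (2.326)²·(1−r²)/r²
(1−r²)/r² = (1−0.320356)/0.320356 = 2.1215
n ≥ 2 + 5.410276·2.1215 = 2 + 11.4779 = 13.4779
⌈13.4779⌉ = 14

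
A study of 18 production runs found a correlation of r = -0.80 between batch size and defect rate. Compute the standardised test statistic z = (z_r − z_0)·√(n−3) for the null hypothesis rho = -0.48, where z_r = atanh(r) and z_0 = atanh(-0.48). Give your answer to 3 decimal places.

-2.229

z_r = atanh(-0.80) = -1.098612,  z_0 = atanh(-0.48) = -0.522984
SE = 1/√(n−3) = 1/√15 = 0.258199
z = (z_r − z_0)/SE = (-1.098612 − (-0.522984)) / 0.258199 = -0.575628 / 0.258199 = -2.229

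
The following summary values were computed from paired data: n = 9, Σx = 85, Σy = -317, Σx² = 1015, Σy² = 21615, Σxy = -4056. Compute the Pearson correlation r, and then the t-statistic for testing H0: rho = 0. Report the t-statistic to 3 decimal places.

Numerator: nΣxy − (Σx)(Σy) = 9·(-4056) − (85)(-317) = -9559
Denominator: √[(nΣx²−(Σx)²)(nΣy²−(Σy)²)]
  nΣx²−(Σx)² = 9·1015 − 7225 = 1910;  nΣy²−(Σy)² = 9·21615 − 100489 = 94046
  √(1910·94046) = √179627860 = 13402.5319
r = -9559 / 13402.5319 = -0.7132
t = r·√(n−2)/√(1−r²) = -0.7132·√7 / √(1−0.508654) = -1.886950 / 0.700961 = -2.692

-2.692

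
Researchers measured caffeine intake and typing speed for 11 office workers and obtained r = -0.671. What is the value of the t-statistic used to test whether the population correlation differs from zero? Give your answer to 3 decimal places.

-2.715

1 − r² = 1 − 0.450241 = 0.549759;  √(1−r²) = 0.741457
√(n−2) = √9 = 3.000000
t = r·√(n−2)/√(1−r²) = -0.671 · 3.000000 / 0.741457 = -2.715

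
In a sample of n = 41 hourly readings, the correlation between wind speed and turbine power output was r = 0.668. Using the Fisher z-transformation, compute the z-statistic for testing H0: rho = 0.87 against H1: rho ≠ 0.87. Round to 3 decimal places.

-3.242

z_r = atanh(0.668) = 0.807123,  z_0 = atanh(0.87) = 1.333080
SE = 1/√(n−3) = 1/√38 = 0.162221
z = (z_r − z_0)/SE = (0.807123 − 1.333080) / 0.162221 = -0.525957 / 0.162221 = -3.242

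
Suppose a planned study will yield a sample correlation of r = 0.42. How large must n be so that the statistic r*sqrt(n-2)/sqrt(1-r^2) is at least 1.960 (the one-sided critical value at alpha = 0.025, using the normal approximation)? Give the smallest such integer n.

Need r·√(n−2)/√(1−r²) ≥ 1.960
√(n−2) ≥ 1.960·√(1−0.1764) / 0.42 = 1.960·0.907524 / 0.42 = 4.2351
n−2 ≥ 17.9361  ⇒  n ≥ 19.9361
Smallest integer n = 20

20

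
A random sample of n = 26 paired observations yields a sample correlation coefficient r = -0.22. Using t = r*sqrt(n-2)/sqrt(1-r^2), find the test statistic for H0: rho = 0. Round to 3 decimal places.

-1.105

t = r·√(n−2) / √(1−r²) with r = -0.22, n = 26
  = -0.22·√24 / √(1 − 0.0484)
  = -0.22·4.898979 / 0.975500
  = -1.077775 / 0.975500 = -1.105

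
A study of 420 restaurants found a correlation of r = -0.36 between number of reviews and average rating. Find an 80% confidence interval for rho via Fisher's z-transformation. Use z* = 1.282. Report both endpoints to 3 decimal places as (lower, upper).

(-0.413, -0.304)

z_r = atanh(-0.36) = -0.376886;  SE = 1/√(n−3) = 1/√417 = 0.048970
z-limits: -0.376886 ± 1.282·0.048970 = -0.376886 ± 0.062780 = [-0.439666, -0.314106]
ρ-limits: (tanh -0.439666, tanh -0.314106) = (-0.413, -0.304)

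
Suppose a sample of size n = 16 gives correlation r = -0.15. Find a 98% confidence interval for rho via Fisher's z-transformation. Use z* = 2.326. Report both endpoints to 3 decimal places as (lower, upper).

Fisher z: z_r = atanh(r) = ½·ln((1+(-0.15))/(1−(-0.15))) = -0.151140
SE(z) = 1/√(n−3) = 1/√13 = 0.277350
98% ⇒ z* = 2.326; margin = 2.326·0.277350 = 0.645116
CI on z-scale: (-0.796256, 0.493976)
Back-transform: tanh(-0.796256) = -0.661938, tanh(0.493976) = 0.457366

(-0.662, 0.457)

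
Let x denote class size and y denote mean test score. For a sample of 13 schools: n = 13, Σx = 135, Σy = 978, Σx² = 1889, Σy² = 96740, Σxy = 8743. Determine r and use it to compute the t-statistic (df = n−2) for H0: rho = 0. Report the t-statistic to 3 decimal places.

Numerator: nΣxy − (Σx)(Σy) = 13·8743 − (135)(978) = -18371
Denominator: √[(nΣx²−(Σx)²)(nΣy²−(Σy)²)]
  nΣx²−(Σx)² = 13·1889 − 18225 = 6332;  nΣy²−(Σy)² = 13·96740 − 956484 = 301136
  √(6332·301136) = √1906793152 = 43666.8427
r = -18371 / 43666.8427 = -0.4207
t = r·√(n−2)/√(1−r²) = -0.4207·√11 / √(1−0.176988) = -1.395304 / 0.907200 = -1.538

-1.538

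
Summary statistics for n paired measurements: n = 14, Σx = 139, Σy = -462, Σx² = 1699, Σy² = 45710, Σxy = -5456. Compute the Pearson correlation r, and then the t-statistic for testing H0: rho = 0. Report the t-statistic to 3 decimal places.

-1.006

S_xy = nΣxy − ΣxΣy = 14·(-5456) − 139·(-462) = -76384 − (-64218) = -12166
S_xx = nΣx² − (Σx)² = 14·1699 − 139² = 23786 − 19321 = 4465
S_yy = nΣy² − (Σy)² = 14·45710 − (-462)² = 639940 − 213444 = 426496
r = S_xy / √(S_xx·S_yy) = -12166 / √(4465·426496) = -12166 / √1904304640 = -12166 / 43638.3391 = -0.2788
t = r·√(n−2)/√(1−r²) = -0.2788·√12 / √(1−0.077729) = -0.965792 / 0.960349 = -1.006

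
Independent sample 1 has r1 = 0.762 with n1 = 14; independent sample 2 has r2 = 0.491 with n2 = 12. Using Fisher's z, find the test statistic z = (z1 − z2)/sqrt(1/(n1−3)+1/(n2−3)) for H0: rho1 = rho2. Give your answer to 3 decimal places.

1.031

Fisher z-transforms: z1 = atanh(0.762) = 1.000967, z2 = atanh(0.491) = 0.537377; difference d = 0.463590
Var(d) = 1/11 + 1/9 = 0.0909091 + 0.1111111 = 0.2020202
z = d/√Var(d) = 0.463590 / √0.2020202 = 0.463590 / 0.449467 = 1.031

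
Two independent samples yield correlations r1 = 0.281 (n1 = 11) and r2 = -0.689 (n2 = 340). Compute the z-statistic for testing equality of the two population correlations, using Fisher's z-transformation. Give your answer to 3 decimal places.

z1 = atanh(0.281) = 0.288767,  z2 = atanh(-0.689) = -0.846050
SE = √(1/(n1−3) + 1/(n2−3)) = √(1/8 + 1/337) = √(0.1250000 + 0.0029674) = √0.1279674 = 0.357725
z = (z1 − z2)/SE = (0.288767 − (-0.846050)) / 0.357725 = 1.134817 / 0.357725 = 3.172

3.172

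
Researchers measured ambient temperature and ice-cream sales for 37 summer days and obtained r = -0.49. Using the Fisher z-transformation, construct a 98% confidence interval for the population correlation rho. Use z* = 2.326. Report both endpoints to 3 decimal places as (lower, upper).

z_r = atanh(-0.49) = -0.536060;  SE = 1/√(n−3) = 1/√34 = 0.171499
z-limits: -0.536060 ± 2.326·0.171499 = -0.536060 ± 0.398907 = [-0.934967, -0.137153]
ρ-limits: (tanh -0.934967, tanh -0.137153) = (-0.733, -0.136)

(-0.733, -0.136)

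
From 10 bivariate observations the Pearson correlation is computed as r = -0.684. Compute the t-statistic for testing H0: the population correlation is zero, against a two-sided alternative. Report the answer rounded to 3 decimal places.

-2.652

t = r·√(n−2) / √(1−r²) with r = -0.684, n = 10
  = -0.684·√8 / √(1 − 0.467856)
  = -0.684·2.828427 / 0.729482
  = -1.934644 / 0.729482 = -2.652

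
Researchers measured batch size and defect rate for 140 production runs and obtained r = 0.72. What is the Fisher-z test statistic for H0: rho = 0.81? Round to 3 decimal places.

z_r = atanh(0.72) = 0.907645,  z_0 = atanh(0.81) = 1.127029
SE = 1/√(n−3) = 1/√137 = 0.085436
z = (z_r − z_0)/SE = (0.907645 − 1.127029) / 0.085436 = -0.219384 / 0.085436 = -2.568

-2.568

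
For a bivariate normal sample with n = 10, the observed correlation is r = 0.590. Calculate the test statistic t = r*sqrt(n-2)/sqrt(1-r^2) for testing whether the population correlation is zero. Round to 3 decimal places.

t = r·√(n−2) / √(1−r²) with r = 0.590, n = 10
  = 0.590·√8 / √(1 − 0.348100)
  = 0.590·2.828427 / 0.807403
  = 1.668772 / 0.807403 = 2.067

2.067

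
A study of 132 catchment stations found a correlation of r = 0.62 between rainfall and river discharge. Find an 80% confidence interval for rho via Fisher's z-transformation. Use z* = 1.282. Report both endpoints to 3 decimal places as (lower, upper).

(0.546, 0.685)

Fisher z: z_r = atanh(r) = ½·ln((1+0.62)/(1−0.62)) = 0.725005
SE(z) = 1/√(n−3) = 1/√129 = 0.088045
80% ⇒ z* = 1.282; margin = 1.282·0.088045 = 0.112874
CI on z-scale: (0.612131, 0.837879)
Back-transform: tanh(0.612131) = 0.545625, tanh(0.837879) = 0.684684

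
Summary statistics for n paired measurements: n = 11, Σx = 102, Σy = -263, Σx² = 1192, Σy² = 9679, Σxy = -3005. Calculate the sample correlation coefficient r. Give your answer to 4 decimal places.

-0.6198

Numerator: nΣxy − (Σx)(Σy) = 11·(-3005) − (102)(-263) = -6229
Denominator: √[(nΣx²−(Σx)²)(nΣy²−(Σy)²)]
  nΣx²−(Σx)² = 11·1192 − 10404 = 2708;  nΣy²−(Σy)² = 11·9679 − 69169 = 37300
  √(2708·37300) = √101008400 = 10050.2935
r = -6229 / 10050.2935 = -0.6198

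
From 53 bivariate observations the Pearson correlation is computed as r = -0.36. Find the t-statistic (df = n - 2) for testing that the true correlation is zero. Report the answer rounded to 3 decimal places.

-2.756

1 − r² = 1 − 0.1296 = 0.8704;  √(1−r²) = 0.932952
√(n−2) = √51 = 7.141428
t = r·√(n−2)/√(1−r²) = -0.36 · 7.141428 / 0.932952 = -2.756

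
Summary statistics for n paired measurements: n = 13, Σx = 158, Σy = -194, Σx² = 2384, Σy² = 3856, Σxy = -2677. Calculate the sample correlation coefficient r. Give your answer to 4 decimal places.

Numerator: nΣxy − (Σx)(Σy) = 13·(-2677) − (158)(-194) = -4149
Denominator: √[(nΣx²−(Σx)²)(nΣy²−(Σy)²)]
  nΣx²−(Σx)² = 13·2384 − 24964 = 6028;  nΣy²−(Σy)² = 13·3856 − 37636 = 12492
  √(6028·12492) = √75301776 = 8677.6596
r = -4149 / 8677.6596 = -0.4781

-0.4781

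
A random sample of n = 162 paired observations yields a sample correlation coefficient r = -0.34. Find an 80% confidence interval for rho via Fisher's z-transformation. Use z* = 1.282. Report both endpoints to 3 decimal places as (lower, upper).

z_r = atanh(-0.34) = -0.354093;  SE = 1/√(n−3) = 1/√159 = 0.079305
z-limits: -0.354093 ± 1.282·0.079305 = -0.354093 ± 0.101669 = [-0.455762, -0.252424]
ρ-limits: (tanh -0.455762, tanh -0.252424) = (-0.427, -0.247)

(-0.427, -0.247)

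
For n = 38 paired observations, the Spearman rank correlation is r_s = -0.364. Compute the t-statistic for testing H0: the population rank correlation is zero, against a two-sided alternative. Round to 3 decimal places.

-2.345

t = r_s·√(n−2) / √(1−r_s²) with r_s = -0.364, n = 38
  = -0.364·√36 / √(1 − 0.132496)
  = -0.364·6.000000 / 0.931399
  = -2.184000 / 0.931399 = -2.345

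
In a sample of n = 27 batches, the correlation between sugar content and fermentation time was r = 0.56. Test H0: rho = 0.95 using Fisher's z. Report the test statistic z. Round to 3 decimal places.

Fisher z: atanh(0.56) = 0.632833, atanh(0.95) = 1.831781
z = (z_r − z_0)·√(n−3) = (0.632833 − 1.831781)·√24 = -1.198948 · 4.898979 = -5.874

-5.874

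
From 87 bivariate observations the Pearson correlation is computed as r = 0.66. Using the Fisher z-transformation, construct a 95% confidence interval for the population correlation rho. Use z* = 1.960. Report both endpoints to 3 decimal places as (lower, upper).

Fisher z: z_r = atanh(r) = ½·ln((1+0.66)/(1−0.66)) = 0.792814
SE(z) = 1/√(n−3) = 1/√84 = 0.109109
95% ⇒ z* = 1.960; margin = 1.960·0.109109 = 0.213854
CI on z-scale: (0.578960, 1.006668)
Back-transform: tanh(0.578960) = 0.521909, tanh(1.006668) = 0.764380

(0.522, 0.764)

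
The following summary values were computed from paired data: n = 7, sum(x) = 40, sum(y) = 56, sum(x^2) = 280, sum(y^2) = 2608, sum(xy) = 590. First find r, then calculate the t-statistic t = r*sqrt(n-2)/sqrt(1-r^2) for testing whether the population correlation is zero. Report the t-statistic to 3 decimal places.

S_xy = nΣxy − ΣxΣy = 7·590 − 40·56 = 4130 − 2240 = 1890
S_xx = nΣx² − (Σx)² = 7·280 − 40² = 1960 − 1600 = 360
S_yy = nΣy² − (Σy)² = 7·2608 − 56² = 18256 − 3136 = 15120
r = S_xy / √(S_xx·S_yy) = 1890 / √(360·15120) = 1890 / √5443200 = 1890 / 2333.0667 = 0.8101
t = r·√(n−2)/√(1−r²) = 0.8101·√5 / √(1−0.656262) = 1.811439 / 0.586292 = 3.090

3.090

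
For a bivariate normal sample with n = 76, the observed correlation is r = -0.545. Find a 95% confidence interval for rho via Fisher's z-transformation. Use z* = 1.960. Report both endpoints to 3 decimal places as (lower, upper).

(-0.686, -0.364)

Fisher z: z_r = atanh(r) = ½·ln((1+(-0.545))/(1−(-0.545))) = -0.611241
SE(z) = 1/√(n−3) = 1/√73 = 0.117041
95% ⇒ z* = 1.960; margin = 1.960·0.117041 = 0.229400
CI on z-scale: (-0.840641, -0.381841)
Back-transform: tanh(-0.840641) = -0.686148, tanh(-0.381841) = -0.364305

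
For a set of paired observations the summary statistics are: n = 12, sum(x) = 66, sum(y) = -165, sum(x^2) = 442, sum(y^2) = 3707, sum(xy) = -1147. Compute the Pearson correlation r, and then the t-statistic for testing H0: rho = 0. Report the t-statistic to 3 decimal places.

-3.193

S_xy = nΣxy − ΣxΣy = 12·(-1147) − 66·(-165) = -13764 − (-10890) = -2874
S_xx = nΣx² − (Σx)² = 12·442 − 66² = 5304 − 4356 = 948
S_yy = nΣy² − (Σy)² = 12·3707 − (-165)² = 44484 − 27225 = 17259
r = S_xy / √(S_xx·S_yy) = -2874 / √(948·17259) = -2874 / √16361532 = -2874 / 4044.9391 = -0.7105
t = r·√(n−2)/√(1−r²) = -0.7105·√10 / √(1−0.504810) = -2.246798 / 0.703697 = -3.193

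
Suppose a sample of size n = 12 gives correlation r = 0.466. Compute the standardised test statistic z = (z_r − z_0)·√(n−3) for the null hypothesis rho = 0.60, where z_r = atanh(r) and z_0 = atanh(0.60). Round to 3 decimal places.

Fisher z: atanh(0.466) = 0.504949, atanh(0.60) = 0.693147
z = (z_r − z_0)·√(n−3) = (0.504949 − 0.693147)·√9 = -0.188198 · 3.000000 = -0.565

-0.565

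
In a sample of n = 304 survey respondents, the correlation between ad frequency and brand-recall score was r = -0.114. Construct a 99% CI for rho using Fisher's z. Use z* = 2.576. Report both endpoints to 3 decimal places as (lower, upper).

(-0.257, 0.034)

Fisher z: z_r = atanh(r) = ½·ln((1+(-0.114))/(1−(-0.114))) = -0.114498
SE(z) = 1/√(n−3) = 1/√301 = 0.057639
99% ⇒ z* = 2.576; margin = 2.576·0.057639 = 0.148478
CI on z-scale: (-0.262976, 0.033980)
Back-transform: tanh(-0.262976) = -0.257077, tanh(0.033980) = 0.033967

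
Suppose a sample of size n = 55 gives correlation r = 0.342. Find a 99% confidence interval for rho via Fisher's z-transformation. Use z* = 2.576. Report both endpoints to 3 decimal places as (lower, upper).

(-0.001, 0.613)

z_r = atanh(0.342) = 0.356356;  SE = 1/√(n−3) = 1/√52 = 0.138675
z-limits: 0.356356 ± 2.576·0.138675 = 0.356356 ± 0.357227 = [-0.000871, 0.713583]
ρ-limits: (tanh -0.000871, tanh 0.713583) = (-0.001, 0.613)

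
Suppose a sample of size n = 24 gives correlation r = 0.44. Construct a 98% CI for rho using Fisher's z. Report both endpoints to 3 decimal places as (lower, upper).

z_r = atanh(0.44) = 0.472231;  SE = 1/√(n−3) = 1/√21 = 0.218218
z-limits: 0.472231 ± 2.326·0.218218 = 0.472231 ± 0.507575 = [-0.035344, 0.979806]
ρ-limits: (tanh -0.035344, tanh 0.979806) = (-0.035, 0.753)

(-0.035, 0.753)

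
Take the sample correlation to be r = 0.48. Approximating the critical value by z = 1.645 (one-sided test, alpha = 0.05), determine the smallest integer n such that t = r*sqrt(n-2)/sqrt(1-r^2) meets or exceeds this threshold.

r√(n−2)/√(1−r²) ≥ 1.645  ⇔  n−2 ≥ (1.645)²·(1−r²)/r²
(1−r²)/r² = (1−0.2304)/0.2304 = 3.3403
n ≥ 2 + 2.706025·3.3403 = 2 + 9.0389 = 11.0389
⌈11.0389⌉ = 12

12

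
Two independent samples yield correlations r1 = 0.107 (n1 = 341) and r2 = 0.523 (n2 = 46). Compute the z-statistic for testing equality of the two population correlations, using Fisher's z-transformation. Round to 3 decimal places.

-2.922

Fisher z-transforms: z1 = atanh(0.107) = 0.107411, z2 = atanh(0.523) = 0.580460; difference d = -0.473049
Var(d) = 1/338 + 1/43 = 0.0029586 + 0.0232558 = 0.0262144
z = d/√Var(d) = -0.473049 / √0.0262144 = -0.473049 / 0.161909 = -2.922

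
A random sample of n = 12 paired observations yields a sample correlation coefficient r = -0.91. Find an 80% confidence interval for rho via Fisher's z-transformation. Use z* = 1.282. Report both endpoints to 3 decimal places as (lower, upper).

z_r = atanh(-0.91) = -1.527524;  SE = 1/√(n−3) = 1/√9 = 0.333333
z-limits: -1.527524 ± 1.282·0.333333 = -1.527524 ± 0.427333 = [-1.954857, -1.100191]
ρ-limits: (tanh -1.954857, tanh -1.100191) = (-0.961, -0.801)

(-0.961, -0.801)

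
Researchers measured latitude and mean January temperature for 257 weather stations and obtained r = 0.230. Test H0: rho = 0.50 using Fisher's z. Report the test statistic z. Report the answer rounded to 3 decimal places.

-5.022

Fisher z: atanh(0.230) = 0.234189, atanh(0.50) = 0.549306
z = (z_r − z_0)·√(n−3) = (0.234189 − 0.549306)·√254 = -0.315117 · 15.937377 = -5.022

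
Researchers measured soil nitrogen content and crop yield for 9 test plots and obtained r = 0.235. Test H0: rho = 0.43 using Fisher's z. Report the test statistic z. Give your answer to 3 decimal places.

-0.540

z_r = atanh(0.235) = 0.239475,  z_0 = atanh(0.43) = 0.459897
SE = 1/√(n−3) = 1/√6 = 0.408248
z = (z_r − z_0)/SE = (0.239475 − 0.459897) / 0.408248 = -0.220422 / 0.408248 = -0.540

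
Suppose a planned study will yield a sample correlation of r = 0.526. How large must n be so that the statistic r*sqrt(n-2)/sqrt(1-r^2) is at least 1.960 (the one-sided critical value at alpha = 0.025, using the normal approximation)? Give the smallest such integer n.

r√(n−2)/√(1−r²) ≥ 1.960  ⇔  n−2 ≥ (1.960)²·(1−r²)/r²
(1−r²)/r² = (1−0.276676)/0.276676 = 2.6143
n ≥ 2 + 3.8416·2.6143 = 2 + 10.0431 = 12.0431
⌈12.0431⌉ = 13

13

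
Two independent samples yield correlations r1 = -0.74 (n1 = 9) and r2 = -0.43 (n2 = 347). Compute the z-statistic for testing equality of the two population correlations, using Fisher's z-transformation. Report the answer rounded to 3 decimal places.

-1.191

z1 = atanh(-0.74) = -0.950479,  z2 = atanh(-0.43) = -0.459897
SE = √(1/(n1−3) + 1/(n2−3)) = √(1/6 + 1/344) = √(0.1666667 + 0.0029070) = √0.1695737 = 0.411793
z = (z1 − z2)/SE = (-0.950479 − (-0.459897)) / 0.411793 = -0.490582 / 0.411793 = -1.191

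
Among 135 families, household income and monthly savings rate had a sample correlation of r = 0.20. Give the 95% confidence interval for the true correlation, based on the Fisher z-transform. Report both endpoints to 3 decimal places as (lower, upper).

(0.032, 0.357)

z_r = atanh(0.20) = 0.202733;  SE = 1/√(n−3) = 1/√132 = 0.087039
z-limits: 0.202733 ± 1.960·0.087039 = 0.202733 ± 0.170596 = [0.032137, 0.373329]
ρ-limits: (tanh 0.032137, tanh 0.373329) = (0.032, 0.357)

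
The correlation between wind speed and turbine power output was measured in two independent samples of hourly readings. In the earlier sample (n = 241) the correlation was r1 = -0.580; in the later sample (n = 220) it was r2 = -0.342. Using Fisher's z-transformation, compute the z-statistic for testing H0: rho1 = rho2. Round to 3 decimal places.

-3.261

z1 = atanh(-0.580) = -0.662463,  z2 = atanh(-0.342) = -0.356356
SE = √(1/(n1−3) + 1/(n2−3)) = √(1/238 + 1/217) = √(0.0042017 + 0.0046083) = √0.0088100 = 0.093862
z = (z1 − z2)/SE = (-0.662463 − (-0.356356)) / 0.093862 = -0.306107 / 0.093862 = -3.261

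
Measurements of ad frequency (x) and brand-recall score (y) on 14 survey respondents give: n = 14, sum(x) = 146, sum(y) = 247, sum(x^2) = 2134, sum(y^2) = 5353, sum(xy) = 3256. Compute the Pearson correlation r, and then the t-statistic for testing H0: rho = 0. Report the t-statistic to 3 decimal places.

6.168

S_xy = nΣxy − ΣxΣy = 14·3256 − 146·247 = 45584 − 36062 = 9522
S_xx = nΣx² − (Σx)² = 14·2134 − 146² = 29876 − 21316 = 8560
S_yy = nΣy² − (Σy)² = 14·5353 − 247² = 74942 − 61009 = 13933
r = S_xy / √(S_xx·S_yy) = 9522 / √(8560·13933) = 9522 / √119266480 = 9522 / 10920.9194 = 0.8719
t = r·√(n−2)/√(1−r²) = 0.8719·√12 / √(1−0.760210) = 3.020350 / 0.489684 = 6.168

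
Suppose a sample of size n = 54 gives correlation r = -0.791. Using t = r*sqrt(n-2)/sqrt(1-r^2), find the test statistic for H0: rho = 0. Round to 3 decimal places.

1 − r² = 1 − 0.625681 = 0.374319;  √(1−r²) = 0.611816
√(n−2) = √52 = 7.211103
t = r·√(n−2)/√(1−r²) = -0.791 · 7.211103 / 0.611816 = -9.323

-9.323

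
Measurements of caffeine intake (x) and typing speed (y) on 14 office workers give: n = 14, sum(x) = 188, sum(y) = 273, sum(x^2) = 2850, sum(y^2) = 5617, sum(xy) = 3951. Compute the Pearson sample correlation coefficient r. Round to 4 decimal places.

0.9222

S_xy = nΣxy − ΣxΣy = 14·3951 − 188·273 = 55314 − 51324 = 3990
S_xx = nΣx² − (Σx)² = 14·2850 − 188² = 39900 − 35344 = 4556
S_yy = nΣy² − (Σy)² = 14·5617 − 273² = 78638 − 74529 = 4109
r = S_xy / √(S_xx·S_yy) = 3990 / √(4556·4109) = 3990 / √18720604 = 3990 / 4326.7313 = 0.9222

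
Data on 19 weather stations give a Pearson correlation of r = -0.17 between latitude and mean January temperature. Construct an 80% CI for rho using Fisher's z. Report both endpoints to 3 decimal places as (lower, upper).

z_r = atanh(-0.17) = -0.171667;  SE = 1/√(n−3) = 1/√16 = 0.250000
z-limits: -0.171667 ± 1.282·0.250000 = -0.171667 ± 0.320500 = [-0.492167, 0.148833]
ρ-limits: (tanh -0.492167, tanh 0.148833) = (-0.456, 0.148)

(-0.456, 0.148)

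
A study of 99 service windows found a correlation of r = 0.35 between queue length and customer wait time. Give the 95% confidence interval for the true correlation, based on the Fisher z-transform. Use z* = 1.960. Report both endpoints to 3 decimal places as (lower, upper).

(0.164, 0.512)

Fisher z: z_r = atanh(r) = ½·ln((1+0.35)/(1−0.35)) = 0.365444
SE(z) = 1/√(n−3) = 1/√96 = 0.102062
95% ⇒ z* = 1.960; margin = 1.960·0.102062 = 0.200042
CI on z-scale: (0.165402, 0.565486)
Back-transform: tanh(0.165402) = 0.163910, tanh(0.565486) = 0.512036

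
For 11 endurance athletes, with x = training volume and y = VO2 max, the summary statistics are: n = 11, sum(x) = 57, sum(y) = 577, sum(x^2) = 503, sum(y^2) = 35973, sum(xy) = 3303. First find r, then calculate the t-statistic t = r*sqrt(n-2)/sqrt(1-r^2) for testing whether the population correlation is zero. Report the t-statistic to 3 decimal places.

Numerator: nΣxy − (Σx)(Σy) = 11·3303 − (57)(577) = 3444
Denominator: √[(nΣx²−(Σx)²)(nΣy²−(Σy)²)]
  nΣx²−(Σx)² = 11·503 − 3249 = 2284;  nΣy²−(Σy)² = 11·35973 − 332929 = 62774
  √(2284·62774) = √143375816 = 11973.9641
r = 3444 / 11973.9641 = 0.2876
t = r·√(n−2)/√(1−r²) = 0.2876·√9 / √(1−0.082714) = 0.862800 / 0.957750 = 0.901

0.901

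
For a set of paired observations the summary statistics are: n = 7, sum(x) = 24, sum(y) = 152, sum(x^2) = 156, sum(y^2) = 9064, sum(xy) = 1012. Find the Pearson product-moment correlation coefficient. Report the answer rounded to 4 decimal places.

0.7531

S_xy = nΣxy − ΣxΣy = 7·1012 − 24·152 = 7084 − 3648 = 3436
S_xx = nΣx² − (Σx)² = 7·156 − 24² = 1092 − 576 = 516
S_yy = nΣy² − (Σy)² = 7·9064 − 152² = 63448 − 23104 = 40344
r = S_xy / √(S_xx·S_yy) = 3436 / √(516·40344) = 3436 / √20817504 = 3436 / 4562.6203 = 0.7531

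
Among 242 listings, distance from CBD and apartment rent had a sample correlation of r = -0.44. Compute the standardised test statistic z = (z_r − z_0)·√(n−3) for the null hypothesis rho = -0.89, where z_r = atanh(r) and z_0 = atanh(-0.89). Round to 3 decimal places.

z_r = atanh(-0.44) = -0.472231,  z_0 = atanh(-0.89) = -1.421926
SE = 1/√(n−3) = 1/√239 = 0.064685
z = (z_r − z_0)/SE = (-0.472231 − (-1.421926)) / 0.064685 = 0.949695 / 0.064685 = 14.682

14.682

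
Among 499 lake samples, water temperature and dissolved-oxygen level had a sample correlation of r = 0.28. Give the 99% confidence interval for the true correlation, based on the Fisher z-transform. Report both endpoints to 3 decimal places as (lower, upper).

(0.170, 0.383)

z_r = atanh(0.28) = 0.287682;  SE = 1/√(n−3) = 1/√496 = 0.044901
z-limits: 0.287682 ± 2.576·0.044901 = 0.287682 ± 0.115665 = [0.172017, 0.403347]
ρ-limits: (tanh 0.172017, tanh 0.403347) = (0.170, 0.383)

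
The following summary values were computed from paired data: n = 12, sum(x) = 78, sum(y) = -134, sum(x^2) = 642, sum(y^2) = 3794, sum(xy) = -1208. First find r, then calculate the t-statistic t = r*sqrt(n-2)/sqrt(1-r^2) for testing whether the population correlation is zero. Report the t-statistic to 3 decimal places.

Numerator: nΣxy − (Σx)(Σy) = 12·(-1208) − (78)(-134) = -4044
Denominator: √[(nΣx²−(Σx)²)(nΣy²−(Σy)²)]
  nΣx²−(Σx)² = 12·642 − 6084 = 1620;  nΣy²−(Σy)² = 12·3794 − 17956 = 27572
  √(1620·27572) = √44666640 = 6683.3106
r = -4044 / 6683.3106 = -0.6051
t = r·√(n−2)/√(1−r²) = -0.6051·√10 / √(1−0.366146) = -1.913494 / 0.796149 = -2.403

-2.403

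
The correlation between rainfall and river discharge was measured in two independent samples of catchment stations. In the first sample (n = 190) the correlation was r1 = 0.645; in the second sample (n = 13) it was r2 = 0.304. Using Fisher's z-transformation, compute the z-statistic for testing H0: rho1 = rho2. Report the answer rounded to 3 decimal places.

1.395

z1 = atanh(0.645) = 0.766689,  z2 = atanh(0.304) = 0.313921
SE = √(1/(n1−3) + 1/(n2−3)) = √(1/187 + 1/10) = √(0.0053476 + 0.1000000) = √0.1053476 = 0.324573
z = (z1 − z2)/SE = (0.766689 − 0.313921) / 0.324573 = 0.452768 / 0.324573 = 1.395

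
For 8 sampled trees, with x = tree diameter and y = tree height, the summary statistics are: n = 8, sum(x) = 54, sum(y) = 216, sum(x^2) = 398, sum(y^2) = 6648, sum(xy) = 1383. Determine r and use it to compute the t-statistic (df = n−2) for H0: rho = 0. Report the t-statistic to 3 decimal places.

Numerator: nΣxy − (Σx)(Σy) = 8·1383 − (54)(216) = -600
Denominator: √[(nΣx²−(Σx)²)(nΣy²−(Σy)²)]
  nΣx²−(Σx)² = 8·398 − 2916 = 268;  nΣy²−(Σy)² = 8·6648 − 46656 = 6528
  √(268·6528) = √1749504 = 1322.6882
r = -600 / 1322.6882 = -0.4536
t = r·√(n−2)/√(1−r²) = -0.4536·√6 / √(1−0.205753) = -1.111089 / 0.891205 = -1.247

-1.247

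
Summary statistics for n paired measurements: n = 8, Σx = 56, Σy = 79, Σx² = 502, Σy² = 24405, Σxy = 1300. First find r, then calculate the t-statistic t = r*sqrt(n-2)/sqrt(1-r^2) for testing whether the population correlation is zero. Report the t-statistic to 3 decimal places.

Numerator: nΣxy − (Σx)(Σy) = 8·1300 − (56)(79) = 5976
Denominator: √[(nΣx²−(Σx)²)(nΣy²−(Σy)²)]
  nΣx²−(Σx)² = 8·502 − 3136 = 880;  nΣy²−(Σy)² = 8·24405 − 6241 = 188999
  √(880·188999) = √166319120 = 12896.4770
r = 5976 / 12896.4770 = 0.4634
t = r·√(n−2)/√(1−r²) = 0.4634·√6 / √(1−0.214740) = 1.135094 / 0.886149 = 1.281

1.281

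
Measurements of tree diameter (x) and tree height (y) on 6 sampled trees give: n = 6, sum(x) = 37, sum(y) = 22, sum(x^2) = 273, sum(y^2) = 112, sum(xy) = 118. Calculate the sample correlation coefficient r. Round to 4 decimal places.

-0.4714

S_xy = nΣxy − ΣxΣy = 6·118 − 37·22 = 708 − 814 = -106
S_xx = nΣx² − (Σx)² = 6·273 − 37² = 1638 − 1369 = 269
S_yy = nΣy² − (Σy)² = 6·112 − 22² = 672 − 484 = 188
r = S_xy / √(S_xx·S_yy) = -106 / √(269·188) = -106 / √50572 = -106 / 224.8822 = -0.4714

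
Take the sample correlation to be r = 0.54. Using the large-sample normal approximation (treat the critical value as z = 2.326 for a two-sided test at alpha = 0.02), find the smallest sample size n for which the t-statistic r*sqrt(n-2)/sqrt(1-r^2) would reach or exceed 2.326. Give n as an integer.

Need r·√(n−2)/√(1−r²) ≥ 2.326
√(n−2) ≥ 2.326·√(1−0.2916) / 0.54 = 2.326·0.841665 / 0.54 = 3.6254
n−2 ≥ 13.1435  ⇒  n ≥ 15.1435
Smallest integer n = 16

16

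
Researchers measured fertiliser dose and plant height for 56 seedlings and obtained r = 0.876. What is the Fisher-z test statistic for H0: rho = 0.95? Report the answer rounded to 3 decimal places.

Fisher z: atanh(0.876) = 1.358308, atanh(0.95) = 1.831781
z = (z_r − z_0)·√(n−3) = (1.358308 − 1.831781)·√53 = -0.473473 · 7.280110 = -3.447

-3.447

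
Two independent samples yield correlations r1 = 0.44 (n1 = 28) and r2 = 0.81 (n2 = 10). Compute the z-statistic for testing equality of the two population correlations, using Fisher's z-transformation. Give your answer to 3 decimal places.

-1.531

Fisher z-transforms: z1 = atanh(0.44) = 0.472231, z2 = atanh(0.81) = 1.127029; difference d = -0.654798
Var(d) = 1/25 + 1/7 = 0.0400000 + 0.1428571 = 0.1828571
z = d/√Var(d) = -0.654798 / √0.1828571 = -0.654798 / 0.427618 = -1.531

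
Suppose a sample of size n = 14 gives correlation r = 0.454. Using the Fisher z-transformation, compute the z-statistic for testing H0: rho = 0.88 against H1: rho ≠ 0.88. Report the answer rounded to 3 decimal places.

-2.939

Fisher z: atanh(0.454) = 0.489727, atanh(0.88) = 1.375768
z = (z_r − z_0)·√(n−3) = (0.489727 − 1.375768)·√11 = -0.886041 · 3.316625 = -2.939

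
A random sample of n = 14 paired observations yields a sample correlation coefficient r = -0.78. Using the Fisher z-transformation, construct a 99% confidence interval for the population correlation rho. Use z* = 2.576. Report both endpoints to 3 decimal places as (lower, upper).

(-0.949, -0.262)

Fisher z: z_r = atanh(r) = ½·ln((1+(-0.78))/(1−(-0.78))) = -1.045371
SE(z) = 1/√(n−3) = 1/√11 = 0.301511
99% ⇒ z* = 2.576; margin = 2.576·0.301511 = 0.776692
CI on z-scale: (-1.822063, -0.268679)
Back-transform: tanh(-1.822063) = -0.949044, tanh(-0.268679) = -0.262395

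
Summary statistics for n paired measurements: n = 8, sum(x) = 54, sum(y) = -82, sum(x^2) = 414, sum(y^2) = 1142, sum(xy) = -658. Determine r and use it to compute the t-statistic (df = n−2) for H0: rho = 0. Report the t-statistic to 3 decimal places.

Numerator: nΣxy − (Σx)(Σy) = 8·(-658) − (54)(-82) = -836
Denominator: √[(nΣx²−(Σx)²)(nΣy²−(Σy)²)]
  nΣx²−(Σx)² = 8·414 − 2916 = 396;  nΣy²−(Σy)² = 8·1142 − 6724 = 2412
  √(396·2412) = √955152 = 977.3188
r = -836 / 977.3188 = -0.8554
t = r·√(n−2)/√(1−r²) = -0.8554·√6 / √(1−0.731709) = -2.095294 / 0.517968 = -4.045

-4.045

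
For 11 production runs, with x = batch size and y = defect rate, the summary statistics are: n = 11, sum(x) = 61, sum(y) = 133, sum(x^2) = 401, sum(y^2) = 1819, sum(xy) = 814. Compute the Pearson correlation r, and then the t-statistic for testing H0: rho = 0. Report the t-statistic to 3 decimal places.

2.669

Numerator: nΣxy − (Σx)(Σy) = 11·814 − (61)(133) = 841
Denominator: √[(nΣx²−(Σx)²)(nΣy²−(Σy)²)]
  nΣx²−(Σx)² = 11·401 − 3721 = 690;  nΣy²−(Σy)² = 11·1819 − 17689 = 2320
  √(690·2320) = √1600800 = 1265.2273
r = 841 / 1265.2273 = 0.6647
t = r·√(n−2)/√(1−r²) = 0.6647·√9 / √(1−0.441826) = 1.994100 / 0.747110 = 2.669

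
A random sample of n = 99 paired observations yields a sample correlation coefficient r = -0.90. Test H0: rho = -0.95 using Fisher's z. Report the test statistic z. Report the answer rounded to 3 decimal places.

z_r = atanh(-0.90) = -1.472219,  z_0 = atanh(-0.95) = -1.831781
SE = 1/√(n−3) = 1/√96 = 0.102062
z = (z_r − z_0)/SE = (-1.472219 − (-1.831781)) / 0.102062 = 0.359562 / 0.102062 = 3.523

3.523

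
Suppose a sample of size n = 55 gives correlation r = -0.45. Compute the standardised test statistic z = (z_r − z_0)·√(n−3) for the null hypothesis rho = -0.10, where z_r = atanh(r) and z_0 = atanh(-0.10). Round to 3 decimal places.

z_r = atanh(-0.45) = -0.484700,  z_0 = atanh(-0.10) = -0.100335
SE = 1/√(n−3) = 1/√52 = 0.138675
z = (z_r − z_0)/SE = (-0.484700 − (-0.100335)) / 0.138675 = -0.384365 / 0.138675 = -2.772

-2.772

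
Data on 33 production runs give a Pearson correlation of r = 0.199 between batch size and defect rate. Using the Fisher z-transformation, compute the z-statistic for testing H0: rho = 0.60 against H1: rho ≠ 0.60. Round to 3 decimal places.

Fisher z: atanh(0.199) = 0.201691, atanh(0.60) = 0.693147
z = (z_r − z_0)·√(n−3) = (0.201691 − 0.693147)·√30 = -0.491456 · 5.477226 = -2.692

-2.692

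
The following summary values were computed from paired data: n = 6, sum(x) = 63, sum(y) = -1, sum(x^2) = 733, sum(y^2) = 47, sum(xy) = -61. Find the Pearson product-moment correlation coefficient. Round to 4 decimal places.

-0.8727

Numerator: nΣxy − (Σx)(Σy) = 6·(-61) − (63)(-1) = -303
Denominator: √[(nΣx²−(Σx)²)(nΣy²−(Σy)²)]
  nΣx²−(Σx)² = 6·733 − 3969 = 429;  nΣy²−(Σy)² = 6·47 − 1 = 281
  √(429·281) = √120549 = 347.2017
r = -303 / 347.2017 = -0.8727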